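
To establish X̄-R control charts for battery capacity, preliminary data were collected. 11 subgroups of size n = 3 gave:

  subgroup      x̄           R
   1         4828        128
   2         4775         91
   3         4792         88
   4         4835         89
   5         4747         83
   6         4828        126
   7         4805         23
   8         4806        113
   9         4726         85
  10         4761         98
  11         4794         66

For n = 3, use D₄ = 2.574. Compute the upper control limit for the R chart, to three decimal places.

R̄ = (128 + 91 + 88 + 89 + 83 + 126 + 23 + 113 + 85 + 98 + 66) / 11 = 990.0000 / 11 = 90.0000
UCL_R = D₄·R̄ = 2.574 × 90.0000 = 231.6600

231.660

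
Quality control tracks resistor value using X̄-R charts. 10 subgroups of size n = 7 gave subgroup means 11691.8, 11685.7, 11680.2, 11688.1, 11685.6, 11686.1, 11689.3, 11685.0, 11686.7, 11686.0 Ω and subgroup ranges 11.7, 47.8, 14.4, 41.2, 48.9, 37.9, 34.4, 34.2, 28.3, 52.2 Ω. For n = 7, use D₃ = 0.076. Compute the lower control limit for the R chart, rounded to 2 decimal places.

R̄ = (11.7 + 47.8 + 14.4 + 41.2 + 48.9 + 37.9 + 34.4 + 34.2 + 28.3 + 52.2) / 10 = 351.0000 / 10 = 35.1000
LCL_R = D₃·R̄ = 0.076 × 35.1000 = 2.6676

2.67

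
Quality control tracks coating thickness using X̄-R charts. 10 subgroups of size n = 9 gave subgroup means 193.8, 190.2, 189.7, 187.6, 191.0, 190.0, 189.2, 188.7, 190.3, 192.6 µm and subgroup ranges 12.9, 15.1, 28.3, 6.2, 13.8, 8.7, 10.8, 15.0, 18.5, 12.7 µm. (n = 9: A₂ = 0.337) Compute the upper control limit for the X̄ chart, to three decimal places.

X̄̄ = (193.8 + 190.2 + 189.7 + 187.6 + 191.0 + 190.0 + 189.2 + 188.7 + 190.3 + 192.6) / 10 = 1903.1000 / 10 = 190.3100
R̄ = (12.9 + 15.1 + 28.3 + 6.2 + 13.8 + 8.7 + 10.8 + 15.0 + 18.5 + 12.7) / 10 = 142.0000 / 10 = 14.2000
UCL = X̄̄ + A₂·R̄ = 190.3100 + 0.337 × 14.2000 = 195.0954

195.095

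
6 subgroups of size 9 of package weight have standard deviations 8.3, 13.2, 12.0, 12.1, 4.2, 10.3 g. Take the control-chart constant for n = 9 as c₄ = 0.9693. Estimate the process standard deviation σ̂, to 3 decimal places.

10.334

s̄ = (8.3 + 13.2 + 12.0 + 12.1 + 4.2 + 10.3) / 6 = 10.0167
σ̂ = s̄ / c₄ = 10.0167 / 0.9693 = 10.3339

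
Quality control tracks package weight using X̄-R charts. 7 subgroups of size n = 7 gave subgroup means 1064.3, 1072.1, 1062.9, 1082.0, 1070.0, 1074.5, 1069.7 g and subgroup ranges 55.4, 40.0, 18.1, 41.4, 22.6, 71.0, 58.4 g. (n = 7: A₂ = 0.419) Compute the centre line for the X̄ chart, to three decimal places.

1070.786

X̄̄ = (1064.3 + 1072.1 + 1062.9 + 1082.0 + 1070.0 + 1074.5 + 1069.7) / 7 = 7495.5000 / 7 = 1070.7857
CL = X̄̄ = 1070.7857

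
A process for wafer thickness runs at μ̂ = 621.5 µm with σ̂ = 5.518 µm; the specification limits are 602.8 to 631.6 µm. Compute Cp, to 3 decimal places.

0.870

Cp = (USL − LSL) / (6σ̂) = (631.6 − 602.8) / (6 × 5.518) = 28.8000 / 33.1080 = 0.8699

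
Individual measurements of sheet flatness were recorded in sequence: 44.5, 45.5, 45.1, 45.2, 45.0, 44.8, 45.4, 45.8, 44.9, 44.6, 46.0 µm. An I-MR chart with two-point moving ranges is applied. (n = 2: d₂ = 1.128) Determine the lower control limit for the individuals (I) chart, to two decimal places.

43.70

X̄ = (44.5 + 45.5 + 45.1 + 45.2 + 45.0 + 44.8 + 45.4 + 45.8 + 44.9 + 44.6 + 46.0) / 11 = 45.1636
Moving ranges: 1.0, 0.4, 0.1, 0.2, 0.2, 0.6, 0.4, 0.9, 0.3, 1.4; M̄R̄ = 5.5000 / 10 = 0.5500
LCL = X̄ − 3·M̄R̄/d₂ = 45.1636 − 3 × 0.5500 / 1.128 = 43.7009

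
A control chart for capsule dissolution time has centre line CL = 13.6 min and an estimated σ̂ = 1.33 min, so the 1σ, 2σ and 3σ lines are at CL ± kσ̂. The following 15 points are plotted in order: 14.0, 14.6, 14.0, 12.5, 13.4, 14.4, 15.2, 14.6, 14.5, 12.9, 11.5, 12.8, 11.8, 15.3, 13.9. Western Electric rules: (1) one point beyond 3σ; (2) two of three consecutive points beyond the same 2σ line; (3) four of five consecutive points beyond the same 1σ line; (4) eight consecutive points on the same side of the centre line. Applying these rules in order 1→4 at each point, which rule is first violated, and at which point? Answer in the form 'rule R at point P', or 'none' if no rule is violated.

none

Zone of each point (C = within 1σ̂, B = 1σ̂–2σ̂, A = 2σ̂–3σ̂, * = beyond 3σ̂; sign = side of CL): 1:+C, 2:+C, 3:+C, 4:-C, 5:-C, 6:+C, 7:+B, 8:+C, 9:+C, 10:-C, 11:-B, 12:-C, 13:-B, 14:+B, 15:+C
No rule fires across all 15 points.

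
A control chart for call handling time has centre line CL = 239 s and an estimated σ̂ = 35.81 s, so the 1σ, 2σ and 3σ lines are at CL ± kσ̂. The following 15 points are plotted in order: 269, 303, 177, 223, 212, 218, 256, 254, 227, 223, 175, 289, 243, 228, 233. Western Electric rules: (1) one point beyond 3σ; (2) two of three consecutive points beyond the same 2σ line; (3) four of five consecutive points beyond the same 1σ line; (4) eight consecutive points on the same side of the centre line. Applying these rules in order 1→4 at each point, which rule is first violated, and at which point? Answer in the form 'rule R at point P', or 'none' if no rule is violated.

none

Zone of each point (C = within 1σ̂, B = 1σ̂–2σ̂, A = 2σ̂–3σ̂, * = beyond 3σ̂; sign = side of CL): 1:+C, 2:+B, 3:-B, 4:-C, 5:-C, 6:-C, 7:+C, 8:+C, 9:-C, 10:-C, 11:-B, 12:+B, 13:+C, 14:-C, 15:-C
No rule fires across all 15 points.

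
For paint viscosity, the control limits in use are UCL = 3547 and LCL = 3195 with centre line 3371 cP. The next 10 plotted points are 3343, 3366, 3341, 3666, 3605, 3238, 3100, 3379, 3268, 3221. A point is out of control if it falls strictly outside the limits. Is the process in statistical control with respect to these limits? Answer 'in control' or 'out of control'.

out of control

Compare each point to [3195, 3547]: sample 4 = 3666 > UCL; sample 5 = 3605 > UCL; sample 7 = 3100 < LCL.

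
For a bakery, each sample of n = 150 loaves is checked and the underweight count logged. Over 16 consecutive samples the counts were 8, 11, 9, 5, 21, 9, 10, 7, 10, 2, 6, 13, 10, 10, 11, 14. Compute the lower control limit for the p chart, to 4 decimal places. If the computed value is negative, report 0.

p̄ = Σdᵢ / (k·n) = 156 / (16 × 150) = 0.06500
LCL = p̄ − 3·√(p̄(1−p̄)/n) = 0.06500 − 3 × 0.02013 = 0.00461

0.0046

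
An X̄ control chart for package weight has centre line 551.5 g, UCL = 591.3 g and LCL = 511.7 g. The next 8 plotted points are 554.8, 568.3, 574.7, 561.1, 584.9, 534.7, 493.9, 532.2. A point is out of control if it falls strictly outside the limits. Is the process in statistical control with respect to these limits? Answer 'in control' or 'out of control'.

Compare each point to [511.7, 591.3]: sample 7 = 493.9 < LCL.

out of control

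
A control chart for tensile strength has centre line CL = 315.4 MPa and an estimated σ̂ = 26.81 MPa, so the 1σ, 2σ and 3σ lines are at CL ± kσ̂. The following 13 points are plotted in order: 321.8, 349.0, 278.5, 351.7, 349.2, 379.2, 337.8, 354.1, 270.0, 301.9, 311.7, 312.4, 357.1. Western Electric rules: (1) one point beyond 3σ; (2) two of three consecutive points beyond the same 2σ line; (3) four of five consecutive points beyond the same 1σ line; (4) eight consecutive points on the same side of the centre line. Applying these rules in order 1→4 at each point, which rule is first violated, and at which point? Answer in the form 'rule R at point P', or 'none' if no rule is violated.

rule 3 at point 6

Zone of each point (C = within 1σ̂, B = 1σ̂–2σ̂, A = 2σ̂–3σ̂, * = beyond 3σ̂; sign = side of CL): 1:+C, 2:+B, 3:-B, 4:+B, 5:+B, 6:+A, 7:+C, 8:+B, 9:-B, 10:-C, 11:-C, 12:-C, 13:+B
Rule 3 (four of five consecutive points beyond the same 1σ limit) is satisfied at point 6.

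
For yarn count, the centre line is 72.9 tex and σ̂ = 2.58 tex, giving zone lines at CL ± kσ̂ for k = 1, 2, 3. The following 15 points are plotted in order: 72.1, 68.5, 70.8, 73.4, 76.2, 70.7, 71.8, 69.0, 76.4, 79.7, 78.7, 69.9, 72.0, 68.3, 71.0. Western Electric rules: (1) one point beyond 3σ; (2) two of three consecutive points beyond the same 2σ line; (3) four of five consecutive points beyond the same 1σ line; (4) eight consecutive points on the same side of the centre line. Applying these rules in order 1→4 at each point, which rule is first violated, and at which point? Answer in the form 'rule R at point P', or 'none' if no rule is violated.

rule 2 at point 11

Zone of each point (C = within 1σ̂, B = 1σ̂–2σ̂, A = 2σ̂–3σ̂, * = beyond 3σ̂; sign = side of CL): 1:-C, 2:-B, 3:-C, 4:+C, 5:+B, 6:-C, 7:-C, 8:-B, 9:+B, 10:+A, 11:+A, 12:-B, 13:-C, 14:-B, 15:-C
Rule 2 (two of three consecutive points beyond the same 2σ limit) is satisfied at point 11.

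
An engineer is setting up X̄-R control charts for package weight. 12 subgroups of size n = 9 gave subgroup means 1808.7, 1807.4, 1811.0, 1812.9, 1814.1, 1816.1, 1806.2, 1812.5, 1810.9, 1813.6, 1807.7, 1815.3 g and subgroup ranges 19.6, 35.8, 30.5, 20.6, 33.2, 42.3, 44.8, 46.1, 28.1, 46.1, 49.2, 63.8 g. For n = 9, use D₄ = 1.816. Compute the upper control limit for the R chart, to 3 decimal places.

69.628

R̄ = (19.6 + 35.8 + 30.5 + 20.6 + 33.2 + 42.3 + 44.8 + 46.1 + 28.1 + 46.1 + 49.2 + 63.8) / 12 = 460.1000 / 12 = 38.3417
UCL_R = D₄·R̄ = 1.816 × 38.3417 = 69.6285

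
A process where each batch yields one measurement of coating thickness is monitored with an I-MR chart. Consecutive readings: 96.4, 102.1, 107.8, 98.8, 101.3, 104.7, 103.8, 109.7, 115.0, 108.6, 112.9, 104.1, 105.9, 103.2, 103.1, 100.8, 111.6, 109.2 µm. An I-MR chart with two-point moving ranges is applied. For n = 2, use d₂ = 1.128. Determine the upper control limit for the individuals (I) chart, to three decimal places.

117.703

X̄ = (96.4 + 102.1 + 107.8 + 98.8 + 101.3 + 104.7 + 103.8 + 109.7 + 115.0 + 108.6 + 112.9 + 104.1 + 105.9 + 103.2 + 103.1 + 100.8 + 111.6 + 109.2) / 18 = 105.5000
Moving ranges: 5.7, 5.7, 9.0, 2.5, 3.4, 0.9, 5.9, 5.3, 6.4, 4.3, 8.8, 1.8, 2.7, 0.1, 2.3, 10.8, 2.4; M̄R̄ = 78.0000 / 17 = 4.5882
UCL = X̄ + 3·M̄R̄/d₂ = 105.5000 + 3 × 4.5882 / 1.128 = 117.7028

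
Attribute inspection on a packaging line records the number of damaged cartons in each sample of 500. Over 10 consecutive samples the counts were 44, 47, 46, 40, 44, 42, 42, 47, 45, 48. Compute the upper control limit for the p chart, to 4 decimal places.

0.1272

p̄ = Σdᵢ / (k·n) = 445 / (10 × 500) = 0.08900
UCL = p̄ + 3·√(p̄(1−p̄)/n) = 0.08900 + 3 × √(0.08900×0.91100/500) = 0.08900 + 3 × 0.01273 = 0.12720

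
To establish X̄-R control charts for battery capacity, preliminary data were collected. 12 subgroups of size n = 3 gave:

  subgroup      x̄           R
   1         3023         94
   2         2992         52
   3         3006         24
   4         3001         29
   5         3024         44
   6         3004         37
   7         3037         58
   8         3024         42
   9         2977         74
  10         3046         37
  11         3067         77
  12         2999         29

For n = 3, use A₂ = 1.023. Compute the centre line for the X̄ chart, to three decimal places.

3016.667

X̄̄ = (3023 + 2992 + 3006 + 3001 + 3024 + 3004 + 3037 + 3024 + 2977 + 3046 + 3067 + 2999) / 12 = 36200.0000 / 12 = 3016.6667
CL = X̄̄ = 3016.6667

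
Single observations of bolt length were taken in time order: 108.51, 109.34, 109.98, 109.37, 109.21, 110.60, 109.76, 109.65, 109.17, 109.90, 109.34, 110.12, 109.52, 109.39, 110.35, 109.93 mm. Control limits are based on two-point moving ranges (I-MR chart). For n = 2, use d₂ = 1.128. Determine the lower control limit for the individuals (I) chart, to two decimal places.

X̄ = (108.51 + 109.34 + 109.98 + 109.37 + 109.21 + 110.60 + 109.76 + 109.65 + 109.17 + 109.90 + 109.34 + 110.12 + 109.52 + 109.39 + 110.35 + 109.93) / 16 = 109.6338
Moving ranges: 0.83, 0.64, 0.61, 0.16, 1.39, 0.84, 0.11, 0.48, 0.73, 0.56, 0.78, 0.60, 0.13, 0.96, 0.42; M̄R̄ = 9.2400 / 15 = 0.6160
LCL = X̄ − 3·M̄R̄/d₂ = 109.6338 − 3 × 0.6160 / 1.128 = 107.9955

108.00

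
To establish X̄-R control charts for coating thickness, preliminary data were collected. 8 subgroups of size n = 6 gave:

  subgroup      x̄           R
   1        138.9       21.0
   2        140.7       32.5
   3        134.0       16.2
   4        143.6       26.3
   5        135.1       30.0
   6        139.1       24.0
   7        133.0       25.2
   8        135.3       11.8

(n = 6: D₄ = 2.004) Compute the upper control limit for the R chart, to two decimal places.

46.84

R̄ = (21.0 + 32.5 + 16.2 + 26.3 + 30.0 + 24.0 + 25.2 + 11.8) / 8 = 187.0000 / 8 = 23.3750
UCL_R = D₄·R̄ = 2.004 × 23.3750 = 46.8435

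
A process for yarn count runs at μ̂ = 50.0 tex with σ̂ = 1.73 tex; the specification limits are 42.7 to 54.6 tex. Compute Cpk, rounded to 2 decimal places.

0.89

Cpu = (USL − μ̂) / (3σ̂) = (54.6 − 50.0) / (3 × 1.73) = 0.8863; Cpl = (μ̂ − LSL) / (3σ̂) = (50.0 − 42.7) / (3 × 1.73) = 1.4066; Cpk = min(Cpu, Cpl) = 0.8863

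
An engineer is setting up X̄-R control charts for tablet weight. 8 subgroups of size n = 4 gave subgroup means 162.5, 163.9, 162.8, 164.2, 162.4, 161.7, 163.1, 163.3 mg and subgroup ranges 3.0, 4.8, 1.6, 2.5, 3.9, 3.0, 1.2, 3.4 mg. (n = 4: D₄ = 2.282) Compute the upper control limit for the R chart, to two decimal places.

R̄ = (3.0 + 4.8 + 1.6 + 2.5 + 3.9 + 3.0 + 1.2 + 3.4) / 8 = 23.4000 / 8 = 2.9250
UCL_R = D₄·R̄ = 2.282 × 2.9250 = 6.6748

6.67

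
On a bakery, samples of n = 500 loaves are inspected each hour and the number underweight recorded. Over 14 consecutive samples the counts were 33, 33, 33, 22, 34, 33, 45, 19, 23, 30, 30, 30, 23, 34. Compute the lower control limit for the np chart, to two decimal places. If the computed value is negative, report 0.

14.18

p̄ = Σdᵢ / (k·n) = 422 / (14 × 500) = 0.06029
LCL = np̄ − 3·√(np̄(1−p̄)) = 30.1429 − 3 × 5.3222 = 14.1763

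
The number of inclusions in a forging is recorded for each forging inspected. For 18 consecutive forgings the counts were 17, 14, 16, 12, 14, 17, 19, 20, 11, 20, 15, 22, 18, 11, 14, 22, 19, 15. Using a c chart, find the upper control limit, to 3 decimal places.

28.610

c̄ = (17 + 14 + 16 + 12 + 14 + 17 + 19 + 20 + 11 + 20 + 15 + 22 + 18 + 11 + 14 + 22 + 19 + 15) / 18 = 296 / 18 = 16.4444
UCL = c̄ + 3√c̄ = 16.4444 + 3 × √16.4444 = 16.4444 + 3 × 4.0552 = 28.6100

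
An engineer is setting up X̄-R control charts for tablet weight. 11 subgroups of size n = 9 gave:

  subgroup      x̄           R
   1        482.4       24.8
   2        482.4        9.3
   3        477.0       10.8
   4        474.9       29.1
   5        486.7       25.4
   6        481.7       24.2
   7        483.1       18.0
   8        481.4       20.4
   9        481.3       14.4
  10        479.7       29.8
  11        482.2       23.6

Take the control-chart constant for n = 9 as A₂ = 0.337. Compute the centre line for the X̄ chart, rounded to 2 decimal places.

481.16

X̄̄ = (482.4 + 482.4 + 477.0 + 474.9 + 486.7 + 481.7 + 483.1 + 481.4 + 481.3 + 479.7 + 482.2) / 11 = 5292.8000 / 11 = 481.1636
CL = X̄̄ = 481.1636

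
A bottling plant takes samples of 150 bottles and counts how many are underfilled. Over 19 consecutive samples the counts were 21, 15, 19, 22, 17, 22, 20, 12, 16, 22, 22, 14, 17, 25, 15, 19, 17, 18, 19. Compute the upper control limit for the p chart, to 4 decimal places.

0.2041

p̄ = Σdᵢ / (k·n) = 352 / (19 × 150) = 0.12351
UCL = p̄ + 3·√(p̄(1−p̄)/n) = 0.12351 + 3 × √(0.12351×0.87649/150) = 0.12351 + 3 × 0.02686 = 0.20410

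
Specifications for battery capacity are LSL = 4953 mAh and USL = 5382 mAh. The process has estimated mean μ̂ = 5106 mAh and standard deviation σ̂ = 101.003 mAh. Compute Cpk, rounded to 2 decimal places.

0.50

Cpu = (USL − μ̂) / (3σ̂) = (5382 − 5106) / (3 × 101.003) = 0.9109; Cpl = (μ̂ − LSL) / (3σ̂) = (5106 − 4953) / (3 × 101.003) = 0.5049; Cpk = min(Cpu, Cpl) = 0.5049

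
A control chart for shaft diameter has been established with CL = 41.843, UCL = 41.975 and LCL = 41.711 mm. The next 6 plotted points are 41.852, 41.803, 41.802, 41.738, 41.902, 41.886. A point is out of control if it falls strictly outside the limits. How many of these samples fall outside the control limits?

All 6 points lie within [41.711, 41.975].

0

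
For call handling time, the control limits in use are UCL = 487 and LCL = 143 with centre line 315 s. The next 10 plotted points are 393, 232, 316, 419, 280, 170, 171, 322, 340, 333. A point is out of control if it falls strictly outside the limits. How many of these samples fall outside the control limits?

All 10 points lie within [143, 487].

0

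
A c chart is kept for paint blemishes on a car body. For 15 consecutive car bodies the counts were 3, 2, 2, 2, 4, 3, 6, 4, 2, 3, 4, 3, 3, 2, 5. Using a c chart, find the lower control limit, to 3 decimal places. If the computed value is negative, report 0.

c̄ = (3 + 2 + 2 + 2 + 4 + 3 + 6 + 4 + 2 + 3 + 4 + 3 + 3 + 2 + 5) / 15 = 48 / 15 = 3.2000
LCL = c̄ − 3√c̄ = 3.2000 − 3 × 1.7889 = -2.1666 → 0 (cannot be negative)

0.000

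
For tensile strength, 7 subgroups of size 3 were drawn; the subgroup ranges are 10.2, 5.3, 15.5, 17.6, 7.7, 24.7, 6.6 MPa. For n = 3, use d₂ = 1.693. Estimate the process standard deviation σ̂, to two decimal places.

7.39

R̄ = (10.2 + 5.3 + 15.5 + 17.6 + 7.7 + 24.7 + 6.6) / 7 = 12.5143
σ̂ = R̄ / d₂ = 12.5143 / 1.693 = 7.3918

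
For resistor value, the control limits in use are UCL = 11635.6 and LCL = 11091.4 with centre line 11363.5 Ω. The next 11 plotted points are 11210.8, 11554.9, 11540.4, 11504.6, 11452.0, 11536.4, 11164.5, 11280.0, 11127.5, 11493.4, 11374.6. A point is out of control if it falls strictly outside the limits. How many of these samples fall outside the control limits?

All 11 points lie within [11091.4, 11635.6].

0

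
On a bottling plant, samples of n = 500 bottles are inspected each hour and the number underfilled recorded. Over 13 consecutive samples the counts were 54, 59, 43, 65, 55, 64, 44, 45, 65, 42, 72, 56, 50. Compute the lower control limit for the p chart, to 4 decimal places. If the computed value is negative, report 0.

p̄ = Σdᵢ / (k·n) = 714 / (13 × 500) = 0.10985
LCL = p̄ − 3·√(p̄(1−p̄)/n) = 0.10985 − 3 × 0.01398 = 0.06789

0.0679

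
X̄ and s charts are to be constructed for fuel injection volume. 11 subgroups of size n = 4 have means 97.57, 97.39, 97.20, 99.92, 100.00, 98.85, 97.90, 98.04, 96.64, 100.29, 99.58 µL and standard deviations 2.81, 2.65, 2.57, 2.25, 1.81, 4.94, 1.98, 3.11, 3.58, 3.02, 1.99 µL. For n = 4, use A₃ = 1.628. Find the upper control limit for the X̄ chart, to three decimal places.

103.034

X̄̄ = (97.57 + 97.39 + 97.20 + 99.92 + 100.00 + 98.85 + 97.90 + 98.04 + 96.64 + 100.29 + 99.58) / 11 = 98.4891
s̄ = (2.81 + 2.65 + 2.57 + 2.25 + 1.81 + 4.94 + 1.98 + 3.11 + 3.58 + 3.02 + 1.99) / 11 = 2.7918
UCL = X̄̄ + A₃·s̄ = 98.4891 + 1.628 × 2.7918 = 103.0342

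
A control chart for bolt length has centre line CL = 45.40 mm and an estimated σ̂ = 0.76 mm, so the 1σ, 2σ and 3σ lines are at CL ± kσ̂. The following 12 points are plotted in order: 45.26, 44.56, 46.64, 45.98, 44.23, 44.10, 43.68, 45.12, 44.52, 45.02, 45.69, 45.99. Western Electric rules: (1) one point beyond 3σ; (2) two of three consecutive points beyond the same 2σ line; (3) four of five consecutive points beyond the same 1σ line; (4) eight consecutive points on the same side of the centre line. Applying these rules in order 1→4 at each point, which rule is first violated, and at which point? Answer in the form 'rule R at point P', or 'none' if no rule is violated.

rule 3 at point 9

Zone of each point (C = within 1σ̂, B = 1σ̂–2σ̂, A = 2σ̂–3σ̂, * = beyond 3σ̂; sign = side of CL): 1:-C, 2:-B, 3:+B, 4:+C, 5:-B, 6:-B, 7:-A, 8:-C, 9:-B, 10:-C, 11:+C, 12:+C
Rule 3 (four of five consecutive points beyond the same 1σ limit) is satisfied at point 9.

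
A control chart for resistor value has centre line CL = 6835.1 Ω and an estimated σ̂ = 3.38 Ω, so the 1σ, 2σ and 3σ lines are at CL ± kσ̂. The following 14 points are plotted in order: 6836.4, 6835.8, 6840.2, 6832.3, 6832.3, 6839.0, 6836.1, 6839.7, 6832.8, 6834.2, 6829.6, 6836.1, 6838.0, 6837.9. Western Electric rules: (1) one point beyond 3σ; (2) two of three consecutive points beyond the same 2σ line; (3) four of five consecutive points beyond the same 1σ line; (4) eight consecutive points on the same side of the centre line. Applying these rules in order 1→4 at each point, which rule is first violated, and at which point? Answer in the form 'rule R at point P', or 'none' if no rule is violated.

none

Zone of each point (C = within 1σ̂, B = 1σ̂–2σ̂, A = 2σ̂–3σ̂, * = beyond 3σ̂; sign = side of CL): 1:+C, 2:+C, 3:+B, 4:-C, 5:-C, 6:+B, 7:+C, 8:+B, 9:-C, 10:-C, 11:-B, 12:+C, 13:+C, 14:+C
No rule fires across all 14 points.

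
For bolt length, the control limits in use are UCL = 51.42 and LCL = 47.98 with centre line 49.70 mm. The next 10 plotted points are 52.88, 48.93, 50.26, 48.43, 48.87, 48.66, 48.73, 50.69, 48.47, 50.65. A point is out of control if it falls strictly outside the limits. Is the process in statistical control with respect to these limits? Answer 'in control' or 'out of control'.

Compare each point to [47.98, 51.42]: sample 1 = 52.88 > UCL.

out of control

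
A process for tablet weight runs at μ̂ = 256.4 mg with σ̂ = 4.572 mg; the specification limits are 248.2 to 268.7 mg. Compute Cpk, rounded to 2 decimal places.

0.60

Cpu = (USL − μ̂) / (3σ̂) = (268.7 − 256.4) / (3 × 4.572) = 0.8968; Cpl = (μ̂ − LSL) / (3σ̂) = (256.4 − 248.2) / (3 × 4.572) = 0.5978; Cpk = min(Cpu, Cpl) = 0.5978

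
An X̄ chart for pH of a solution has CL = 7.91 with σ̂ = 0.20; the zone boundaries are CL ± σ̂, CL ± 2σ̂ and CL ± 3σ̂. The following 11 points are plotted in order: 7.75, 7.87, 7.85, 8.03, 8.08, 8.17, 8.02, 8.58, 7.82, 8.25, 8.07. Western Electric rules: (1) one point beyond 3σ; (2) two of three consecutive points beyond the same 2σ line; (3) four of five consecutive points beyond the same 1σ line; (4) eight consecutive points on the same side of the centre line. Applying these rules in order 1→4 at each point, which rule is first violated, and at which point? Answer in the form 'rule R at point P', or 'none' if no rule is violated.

rule 1 at point 8

Zone of each point (C = within 1σ̂, B = 1σ̂–2σ̂, A = 2σ̂–3σ̂, * = beyond 3σ̂; sign = side of CL): 1:-C, 2:-C, 3:-C, 4:+C, 5:+C, 6:+B, 7:+C, 8:+*, 9:-C, 10:+B, 11:+C
Rule 1 (one point beyond the 3σ limits) is satisfied at point 8.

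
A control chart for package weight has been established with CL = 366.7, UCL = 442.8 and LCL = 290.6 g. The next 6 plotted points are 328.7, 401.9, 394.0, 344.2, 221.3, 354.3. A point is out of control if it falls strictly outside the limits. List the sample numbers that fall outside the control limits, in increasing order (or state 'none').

Compare each point to [290.6, 442.8]: sample 5 = 221.3 < LCL.

5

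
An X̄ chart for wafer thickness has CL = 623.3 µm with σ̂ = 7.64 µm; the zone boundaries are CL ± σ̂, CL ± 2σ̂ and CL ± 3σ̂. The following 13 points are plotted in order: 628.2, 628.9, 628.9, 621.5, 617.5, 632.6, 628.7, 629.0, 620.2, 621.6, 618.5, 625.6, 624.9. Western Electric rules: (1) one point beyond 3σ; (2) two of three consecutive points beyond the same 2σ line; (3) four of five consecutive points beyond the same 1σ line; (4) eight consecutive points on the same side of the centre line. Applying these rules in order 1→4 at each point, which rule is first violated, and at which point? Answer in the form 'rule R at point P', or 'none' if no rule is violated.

Zone of each point (C = within 1σ̂, B = 1σ̂–2σ̂, A = 2σ̂–3σ̂, * = beyond 3σ̂; sign = side of CL): 1:+C, 2:+C, 3:+C, 4:-C, 5:-C, 6:+B, 7:+C, 8:+C, 9:-C, 10:-C, 11:-C, 12:+C, 13:+C
No rule fires across all 13 points.

none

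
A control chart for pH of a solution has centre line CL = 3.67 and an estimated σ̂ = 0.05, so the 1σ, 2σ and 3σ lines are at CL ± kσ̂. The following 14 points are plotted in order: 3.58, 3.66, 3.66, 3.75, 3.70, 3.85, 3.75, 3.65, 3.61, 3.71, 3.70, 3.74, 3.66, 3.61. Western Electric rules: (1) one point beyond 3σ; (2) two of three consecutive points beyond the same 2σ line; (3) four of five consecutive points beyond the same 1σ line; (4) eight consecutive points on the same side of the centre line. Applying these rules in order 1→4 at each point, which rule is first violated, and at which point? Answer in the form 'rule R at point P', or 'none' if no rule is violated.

Zone of each point (C = within 1σ̂, B = 1σ̂–2σ̂, A = 2σ̂–3σ̂, * = beyond 3σ̂; sign = side of CL): 1:-B, 2:-C, 3:-C, 4:+B, 5:+C, 6:+*, 7:+B, 8:-C, 9:-B, 10:+C, 11:+C, 12:+B, 13:-C, 14:-B
Rule 1 (one point beyond the 3σ limits) is satisfied at point 6.

rule 1 at point 6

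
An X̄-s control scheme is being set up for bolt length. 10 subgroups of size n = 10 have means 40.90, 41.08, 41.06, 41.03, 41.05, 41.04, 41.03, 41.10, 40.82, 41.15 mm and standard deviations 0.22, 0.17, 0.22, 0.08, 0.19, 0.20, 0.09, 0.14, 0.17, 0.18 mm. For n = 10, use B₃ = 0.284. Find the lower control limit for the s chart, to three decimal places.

s̄ = (0.22 + 0.17 + 0.22 + 0.08 + 0.19 + 0.20 + 0.09 + 0.14 + 0.17 + 0.18) / 10 = 0.1660
LCL_s = B₃·s̄ = 0.284 × 0.1660 = 0.0471

0.047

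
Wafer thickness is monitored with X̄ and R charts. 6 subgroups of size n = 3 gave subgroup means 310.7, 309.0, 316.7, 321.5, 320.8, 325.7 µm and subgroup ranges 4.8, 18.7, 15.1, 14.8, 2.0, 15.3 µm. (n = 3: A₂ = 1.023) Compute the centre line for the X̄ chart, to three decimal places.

X̄̄ = (310.7 + 309.0 + 316.7 + 321.5 + 320.8 + 325.7) / 6 = 1904.4000 / 6 = 317.4000
CL = X̄̄ = 317.4000

317.400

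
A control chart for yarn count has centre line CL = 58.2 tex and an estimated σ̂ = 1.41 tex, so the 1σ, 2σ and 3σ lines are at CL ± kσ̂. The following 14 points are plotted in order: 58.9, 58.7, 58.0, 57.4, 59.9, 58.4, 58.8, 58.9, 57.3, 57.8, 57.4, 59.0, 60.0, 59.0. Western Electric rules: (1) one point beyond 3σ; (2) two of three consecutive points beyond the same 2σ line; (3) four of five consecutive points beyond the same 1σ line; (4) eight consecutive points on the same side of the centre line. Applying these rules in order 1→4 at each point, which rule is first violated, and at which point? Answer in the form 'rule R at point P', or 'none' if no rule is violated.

Zone of each point (C = within 1σ̂, B = 1σ̂–2σ̂, A = 2σ̂–3σ̂, * = beyond 3σ̂; sign = side of CL): 1:+C, 2:+C, 3:-C, 4:-C, 5:+B, 6:+C, 7:+C, 8:+C, 9:-C, 10:-C, 11:-C, 12:+C, 13:+B, 14:+C
No rule fires across all 14 points.

none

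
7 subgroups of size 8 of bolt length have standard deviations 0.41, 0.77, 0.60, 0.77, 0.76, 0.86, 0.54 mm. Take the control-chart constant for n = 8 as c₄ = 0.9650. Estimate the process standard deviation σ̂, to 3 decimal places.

0.697

s̄ = (0.41 + 0.77 + 0.60 + 0.77 + 0.76 + 0.86 + 0.54) / 7 = 0.6729
σ̂ = s̄ / c₄ = 0.6729 / 0.9650 = 0.6973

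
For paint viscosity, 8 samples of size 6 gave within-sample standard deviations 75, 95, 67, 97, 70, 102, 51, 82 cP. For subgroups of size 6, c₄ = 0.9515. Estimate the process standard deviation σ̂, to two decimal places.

83.95

s̄ = (75 + 95 + 67 + 97 + 70 + 102 + 51 + 82) / 8 = 79.8750
σ̂ = s̄ / c₄ = 79.8750 / 0.9515 = 83.9464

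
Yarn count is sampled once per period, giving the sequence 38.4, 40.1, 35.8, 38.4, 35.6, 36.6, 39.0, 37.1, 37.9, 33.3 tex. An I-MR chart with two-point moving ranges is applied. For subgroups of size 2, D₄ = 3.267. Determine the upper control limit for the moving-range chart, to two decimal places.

Moving ranges: 1.7, 4.3, 2.6, 2.8, 1.0, 2.4, 1.9, 0.8, 4.6; M̄R̄ = 22.1000 / 9 = 2.4556
UCL_MR = D₄·M̄R̄ = 3.267 × 2.4556 = 8.0223

8.02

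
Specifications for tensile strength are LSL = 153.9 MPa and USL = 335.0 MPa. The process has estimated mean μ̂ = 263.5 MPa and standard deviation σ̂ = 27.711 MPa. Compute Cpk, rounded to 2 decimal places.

Cpu = (USL − μ̂) / (3σ̂) = (335.0 − 263.5) / (3 × 27.711) = 0.8601; Cpl = (μ̂ − LSL) / (3σ̂) = (263.5 − 153.9) / (3 × 27.711) = 1.3184; Cpk = min(Cpu, Cpl) = 0.8601

0.86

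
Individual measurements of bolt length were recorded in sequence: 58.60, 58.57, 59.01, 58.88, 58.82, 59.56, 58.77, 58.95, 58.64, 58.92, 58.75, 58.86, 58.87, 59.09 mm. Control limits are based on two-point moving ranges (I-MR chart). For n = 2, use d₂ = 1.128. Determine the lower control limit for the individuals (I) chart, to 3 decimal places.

58.168

X̄ = (58.60 + 58.57 + 59.01 + 58.88 + 58.82 + 59.56 + 58.77 + 58.95 + 58.64 + 58.92 + 58.75 + 58.86 + 58.87 + 59.09) / 14 = 58.8779
Moving ranges: 0.03, 0.44, 0.13, 0.06, 0.74, 0.79, 0.18, 0.31, 0.28, 0.17, 0.11, 0.01, 0.22; M̄R̄ = 3.4700 / 13 = 0.2669
LCL = X̄ − 3·M̄R̄/d₂ = 58.8779 − 3 × 0.2669 / 1.128 = 58.1680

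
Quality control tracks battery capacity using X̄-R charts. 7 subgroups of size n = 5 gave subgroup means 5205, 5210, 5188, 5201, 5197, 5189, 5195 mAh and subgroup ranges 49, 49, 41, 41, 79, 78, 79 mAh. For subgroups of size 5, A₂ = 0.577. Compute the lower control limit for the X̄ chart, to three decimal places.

X̄̄ = (5205 + 5210 + 5188 + 5201 + 5197 + 5189 + 5195) / 7 = 36385.0000 / 7 = 5197.8571
R̄ = (49 + 49 + 41 + 41 + 79 + 78 + 79) / 7 = 416.0000 / 7 = 59.4286
LCL = X̄̄ − A₂·R̄ = 5197.8571 − 0.577 × 59.4286 = 5163.5669

5163.567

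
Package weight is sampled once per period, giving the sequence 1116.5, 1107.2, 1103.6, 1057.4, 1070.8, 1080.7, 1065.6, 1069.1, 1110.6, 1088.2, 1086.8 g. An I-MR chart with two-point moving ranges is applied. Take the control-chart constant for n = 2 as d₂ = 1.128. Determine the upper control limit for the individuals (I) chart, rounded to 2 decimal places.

X̄ = (1116.5 + 1107.2 + 1103.6 + 1057.4 + 1070.8 + 1080.7 + 1065.6 + 1069.1 + 1110.6 + 1088.2 + 1086.8) / 11 = 1086.9545
Moving ranges: 9.3, 3.6, 46.2, 13.4, 9.9, 15.1, 3.5, 41.5, 22.4, 1.4; M̄R̄ = 166.3000 / 10 = 16.6300
UCL = X̄ + 3·M̄R̄/d₂ = 1086.9545 + 3 × 16.6300 / 1.128 = 1131.1833

1131.18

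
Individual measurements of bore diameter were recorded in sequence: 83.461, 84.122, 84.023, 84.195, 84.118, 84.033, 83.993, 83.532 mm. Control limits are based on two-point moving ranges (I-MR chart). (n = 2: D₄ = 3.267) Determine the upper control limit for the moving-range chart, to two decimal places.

Moving ranges: 0.661, 0.099, 0.172, 0.077, 0.085, 0.040, 0.461; M̄R̄ = 1.5950 / 7 = 0.2279
UCL_MR = D₄·M̄R̄ = 3.267 × 0.2279 = 0.7444

0.74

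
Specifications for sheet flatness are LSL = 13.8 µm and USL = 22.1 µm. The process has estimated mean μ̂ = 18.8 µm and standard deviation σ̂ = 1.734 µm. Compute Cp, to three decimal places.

Cp = (USL − LSL) / (6σ̂) = (22.1 − 13.8) / (6 × 1.734) = 8.3000 / 10.4040 = 0.7978

0.798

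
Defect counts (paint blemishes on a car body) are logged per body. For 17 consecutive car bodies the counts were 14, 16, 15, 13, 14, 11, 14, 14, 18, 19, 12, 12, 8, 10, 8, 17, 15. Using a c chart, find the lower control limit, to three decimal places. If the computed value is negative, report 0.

2.495

c̄ = (14 + 16 + 15 + 13 + 14 + 11 + 14 + 14 + 18 + 19 + 12 + 12 + 8 + 10 + 8 + 17 + 15) / 17 = 230 / 17 = 13.5294
LCL = c̄ − 3√c̄ = 13.5294 − 3 × 3.6782 = 2.4947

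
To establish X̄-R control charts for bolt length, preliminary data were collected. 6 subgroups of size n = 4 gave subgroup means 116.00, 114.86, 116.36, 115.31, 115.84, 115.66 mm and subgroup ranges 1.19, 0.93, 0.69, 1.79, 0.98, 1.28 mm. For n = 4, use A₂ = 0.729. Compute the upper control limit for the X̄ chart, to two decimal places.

X̄̄ = (116.00 + 114.86 + 116.36 + 115.31 + 115.84 + 115.66) / 6 = 694.0300 / 6 = 115.6717
R̄ = (1.19 + 0.93 + 0.69 + 1.79 + 0.98 + 1.28) / 6 = 6.8600 / 6 = 1.1433
UCL = X̄̄ + A₂·R̄ = 115.6717 + 0.729 × 1.1433 = 116.5052

116.51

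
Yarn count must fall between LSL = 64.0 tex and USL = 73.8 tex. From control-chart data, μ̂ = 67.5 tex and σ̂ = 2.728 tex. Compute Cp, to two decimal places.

0.60

Cp = (USL − LSL) / (6σ̂) = (73.8 − 64.0) / (6 × 2.728) = 9.8000 / 16.3680 = 0.5987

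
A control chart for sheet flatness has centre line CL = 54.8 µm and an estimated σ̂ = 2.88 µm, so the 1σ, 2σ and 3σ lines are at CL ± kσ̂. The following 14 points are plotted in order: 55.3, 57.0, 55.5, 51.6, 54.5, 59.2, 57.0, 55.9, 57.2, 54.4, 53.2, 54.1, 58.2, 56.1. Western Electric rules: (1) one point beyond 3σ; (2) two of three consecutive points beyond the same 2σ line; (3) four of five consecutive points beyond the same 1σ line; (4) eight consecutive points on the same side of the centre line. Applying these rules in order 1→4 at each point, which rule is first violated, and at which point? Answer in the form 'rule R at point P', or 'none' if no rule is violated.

none

Zone of each point (C = within 1σ̂, B = 1σ̂–2σ̂, A = 2σ̂–3σ̂, * = beyond 3σ̂; sign = side of CL): 1:+C, 2:+C, 3:+C, 4:-B, 5:-C, 6:+B, 7:+C, 8:+C, 9:+C, 10:-C, 11:-C, 12:-C, 13:+B, 14:+C
No rule fires across all 14 points.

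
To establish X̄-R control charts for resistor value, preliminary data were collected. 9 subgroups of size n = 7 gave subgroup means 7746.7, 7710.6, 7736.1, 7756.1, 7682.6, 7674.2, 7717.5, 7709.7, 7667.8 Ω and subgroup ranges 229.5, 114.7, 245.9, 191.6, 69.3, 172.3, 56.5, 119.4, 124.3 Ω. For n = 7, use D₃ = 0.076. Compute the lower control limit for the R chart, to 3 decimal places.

11.176

R̄ = (229.5 + 114.7 + 245.9 + 191.6 + 69.3 + 172.3 + 56.5 + 119.4 + 124.3) / 9 = 1323.5000 / 9 = 147.0556
LCL_R = D₃·R̄ = 0.076 × 147.0556 = 11.1762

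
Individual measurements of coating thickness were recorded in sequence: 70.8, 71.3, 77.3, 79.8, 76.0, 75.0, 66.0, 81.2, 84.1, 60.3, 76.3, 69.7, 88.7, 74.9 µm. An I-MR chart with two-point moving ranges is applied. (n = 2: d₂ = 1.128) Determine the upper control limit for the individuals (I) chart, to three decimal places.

99.670

X̄ = (70.8 + 71.3 + 77.3 + 79.8 + 76.0 + 75.0 + 66.0 + 81.2 + 84.1 + 60.3 + 76.3 + 69.7 + 88.7 + 74.9) / 14 = 75.1000
Moving ranges: 0.5, 6.0, 2.5, 3.8, 1.0, 9.0, 15.2, 2.9, 23.8, 16.0, 6.6, 19.0, 13.8; M̄R̄ = 120.1000 / 13 = 9.2385
UCL = X̄ + 3·M̄R̄/d₂ = 75.1000 + 3 × 9.2385 / 1.128 = 99.6704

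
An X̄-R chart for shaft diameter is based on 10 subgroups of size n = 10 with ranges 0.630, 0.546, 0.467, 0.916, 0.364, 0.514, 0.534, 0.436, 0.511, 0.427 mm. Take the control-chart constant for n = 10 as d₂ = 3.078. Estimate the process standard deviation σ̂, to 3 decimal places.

0.174

R̄ = (0.630 + 0.546 + 0.467 + 0.916 + 0.364 + 0.514 + 0.534 + 0.436 + 0.511 + 0.427) / 10 = 0.5345
σ̂ = R̄ / d₂ = 0.5345 / 3.078 = 0.1737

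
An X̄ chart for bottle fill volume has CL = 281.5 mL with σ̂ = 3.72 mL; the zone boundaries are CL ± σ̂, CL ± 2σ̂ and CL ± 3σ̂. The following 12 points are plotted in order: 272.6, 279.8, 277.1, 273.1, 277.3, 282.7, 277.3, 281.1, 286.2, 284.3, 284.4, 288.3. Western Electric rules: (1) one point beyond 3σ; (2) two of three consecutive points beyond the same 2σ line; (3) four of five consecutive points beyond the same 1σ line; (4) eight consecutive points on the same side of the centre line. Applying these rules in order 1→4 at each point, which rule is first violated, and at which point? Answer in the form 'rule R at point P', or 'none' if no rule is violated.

Zone of each point (C = within 1σ̂, B = 1σ̂–2σ̂, A = 2σ̂–3σ̂, * = beyond 3σ̂; sign = side of CL): 1:-A, 2:-C, 3:-B, 4:-A, 5:-B, 6:+C, 7:-B, 8:-C, 9:+B, 10:+C, 11:+C, 12:+B
Rule 3 (four of five consecutive points beyond the same 1σ limit) is satisfied at point 5.

rule 3 at point 5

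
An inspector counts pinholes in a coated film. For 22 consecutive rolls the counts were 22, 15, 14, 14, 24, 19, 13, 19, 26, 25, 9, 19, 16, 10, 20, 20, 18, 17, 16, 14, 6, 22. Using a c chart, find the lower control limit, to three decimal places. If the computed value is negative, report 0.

c̄ = (22 + 15 + 14 + 14 + 24 + 19 + 13 + 19 + 26 + 25 + 9 + 19 + 16 + 10 + 20 + 20 + 18 + 17 + 16 + 14 + 6 + 22) / 22 = 378 / 22 = 17.1818
LCL = c̄ − 3√c̄ = 17.1818 − 3 × 4.1451 = 4.7465

4.747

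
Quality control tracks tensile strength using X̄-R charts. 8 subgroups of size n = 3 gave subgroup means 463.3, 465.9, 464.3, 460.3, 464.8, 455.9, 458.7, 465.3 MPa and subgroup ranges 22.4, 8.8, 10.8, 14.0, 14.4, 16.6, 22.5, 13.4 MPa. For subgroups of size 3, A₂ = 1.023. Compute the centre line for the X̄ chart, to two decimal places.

462.31

X̄̄ = (463.3 + 465.9 + 464.3 + 460.3 + 464.8 + 455.9 + 458.7 + 465.3) / 8 = 3698.5000 / 8 = 462.3125
CL = X̄̄ = 462.3125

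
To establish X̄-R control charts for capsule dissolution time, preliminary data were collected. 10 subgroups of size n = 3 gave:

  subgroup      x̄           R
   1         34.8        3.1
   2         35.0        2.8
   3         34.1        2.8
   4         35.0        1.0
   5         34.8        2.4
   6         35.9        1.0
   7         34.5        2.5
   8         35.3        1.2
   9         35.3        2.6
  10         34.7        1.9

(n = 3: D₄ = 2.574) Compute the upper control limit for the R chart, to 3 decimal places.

5.483

R̄ = (3.1 + 2.8 + 2.8 + 1.0 + 2.4 + 1.0 + 2.5 + 1.2 + 2.6 + 1.9) / 10 = 21.3000 / 10 = 2.1300
UCL_R = D₄·R̄ = 2.574 × 2.1300 = 5.4826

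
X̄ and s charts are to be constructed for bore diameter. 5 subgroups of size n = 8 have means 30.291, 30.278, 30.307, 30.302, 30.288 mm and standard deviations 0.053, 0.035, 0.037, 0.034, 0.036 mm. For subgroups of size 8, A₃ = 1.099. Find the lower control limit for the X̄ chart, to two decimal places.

X̄̄ = (30.291 + 30.278 + 30.307 + 30.302 + 30.288) / 5 = 30.2932
s̄ = (0.053 + 0.035 + 0.037 + 0.034 + 0.036) / 5 = 0.0390
LCL = X̄̄ − A₃·s̄ = 30.2932 − 1.099 × 0.0390 = 30.2503

30.25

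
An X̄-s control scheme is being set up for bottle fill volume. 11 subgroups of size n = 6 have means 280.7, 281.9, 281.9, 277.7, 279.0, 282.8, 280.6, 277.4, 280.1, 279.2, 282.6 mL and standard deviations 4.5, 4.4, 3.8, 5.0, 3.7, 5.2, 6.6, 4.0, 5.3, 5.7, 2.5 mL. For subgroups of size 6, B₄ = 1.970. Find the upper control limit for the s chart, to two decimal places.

9.08

s̄ = (4.5 + 4.4 + 3.8 + 5.0 + 3.7 + 5.2 + 6.6 + 4.0 + 5.3 + 5.7 + 2.5) / 11 = 4.6091
UCL_s = B₄·s̄ = 1.970 × 4.6091 = 9.0799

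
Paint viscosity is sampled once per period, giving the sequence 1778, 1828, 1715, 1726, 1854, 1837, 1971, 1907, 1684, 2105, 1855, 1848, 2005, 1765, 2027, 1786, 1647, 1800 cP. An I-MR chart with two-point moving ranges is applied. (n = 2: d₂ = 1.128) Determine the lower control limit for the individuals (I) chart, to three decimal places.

1432.677

X̄ = (1778 + 1828 + 1715 + 1726 + 1854 + 1837 + 1971 + 1907 + 1684 + 2105 + 1855 + 1848 + 2005 + 1765 + 2027 + 1786 + 1647 + 1800) / 18 = 1841.0000
Moving ranges: 50, 113, 11, 128, 17, 134, 64, 223, 421, 250, 7, 157, 240, 262, 241, 139, 153; M̄R̄ = 2610.0000 / 17 = 153.5294
LCL = X̄ − 3·M̄R̄/d₂ = 1841.0000 − 3 × 153.5294 / 1.128 = 1432.6771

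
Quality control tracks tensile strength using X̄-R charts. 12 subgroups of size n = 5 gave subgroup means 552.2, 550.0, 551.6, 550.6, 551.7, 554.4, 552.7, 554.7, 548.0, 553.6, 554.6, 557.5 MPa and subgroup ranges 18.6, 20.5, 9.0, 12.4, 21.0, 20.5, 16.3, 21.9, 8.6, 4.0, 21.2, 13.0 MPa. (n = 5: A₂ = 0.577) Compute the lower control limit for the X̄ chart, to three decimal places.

543.642

X̄̄ = (552.2 + 550.0 + 551.6 + 550.6 + 551.7 + 554.4 + 552.7 + 554.7 + 548.0 + 553.6 + 554.6 + 557.5) / 12 = 6631.6000 / 12 = 552.6333
R̄ = (18.6 + 20.5 + 9.0 + 12.4 + 21.0 + 20.5 + 16.3 + 21.9 + 8.6 + 4.0 + 21.2 + 13.0) / 12 = 187.0000 / 12 = 15.5833
LCL = X̄̄ − A₂·R̄ = 552.6333 − 0.577 × 15.5833 = 543.6418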